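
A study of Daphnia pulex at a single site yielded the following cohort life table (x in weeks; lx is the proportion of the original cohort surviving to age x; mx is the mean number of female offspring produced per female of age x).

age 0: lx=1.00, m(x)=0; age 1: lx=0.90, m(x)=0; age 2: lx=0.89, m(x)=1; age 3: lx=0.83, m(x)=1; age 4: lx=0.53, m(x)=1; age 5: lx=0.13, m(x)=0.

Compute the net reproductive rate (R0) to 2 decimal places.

lx·mx by age: 0, 0, 0.89, 0.83, 0.53, 0
R0 = Σ lx·mx = 2.25 → 2.25

2.25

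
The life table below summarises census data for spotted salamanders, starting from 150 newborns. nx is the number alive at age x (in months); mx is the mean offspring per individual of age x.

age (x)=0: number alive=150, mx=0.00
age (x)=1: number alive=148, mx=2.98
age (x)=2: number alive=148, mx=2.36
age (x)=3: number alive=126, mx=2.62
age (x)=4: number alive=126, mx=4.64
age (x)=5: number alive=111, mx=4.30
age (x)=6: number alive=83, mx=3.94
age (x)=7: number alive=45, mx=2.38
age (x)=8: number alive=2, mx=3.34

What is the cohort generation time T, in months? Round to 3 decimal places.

3.667

lx = nx/n0 = nx/150: 1, 0.98667…, 0.98667…, 0.84, 0.84, 0.74, 0.55333…, 0.3, 0.01333…
lx·mx: 0, 2.940267…, 2.328533…, 2.2008, 3.8976, 3.182, 2.180133…, 0.714, 0.044533… → R0 = 17.487867…
x·lx·mx: 0, 2.940267…, 4.657067…, 6.6024, 15.5904, 15.91, 13.0808…, 4.998, 0.356267… → Σ = 64.1352…
T = 64.1352… / 17.487867… = 3.667411… → 3.667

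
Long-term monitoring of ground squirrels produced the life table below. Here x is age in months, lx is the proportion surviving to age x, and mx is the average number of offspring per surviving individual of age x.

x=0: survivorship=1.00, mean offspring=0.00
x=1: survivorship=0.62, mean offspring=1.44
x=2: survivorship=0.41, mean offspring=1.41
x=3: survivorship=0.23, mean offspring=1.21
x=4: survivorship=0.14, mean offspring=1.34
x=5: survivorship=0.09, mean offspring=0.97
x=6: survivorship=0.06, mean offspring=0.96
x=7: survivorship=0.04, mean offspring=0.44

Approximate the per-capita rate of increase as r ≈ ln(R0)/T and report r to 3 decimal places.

0.343

R0 = Σ lx·mx = 0 + 0.8928 + 0.5781 + 0.2783 + 0.1876 + 0.0873 + 0.0576 + 0.0176 = 2.0993
Σ x·lx·mx = 4.5396; T = 4.5396/2.0993 = 2.16244…
r ≈ ln(R0)/T = ln(2.0993)/2.16244… = 0.34295… → 0.343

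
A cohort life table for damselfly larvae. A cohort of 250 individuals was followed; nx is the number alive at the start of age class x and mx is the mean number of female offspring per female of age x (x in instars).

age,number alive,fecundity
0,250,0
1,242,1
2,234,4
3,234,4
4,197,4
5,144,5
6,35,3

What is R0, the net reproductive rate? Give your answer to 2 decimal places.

lx = nx/n0 = nx/250: 1, 0.968, 0.936, 0.936, 0.788, 0.576, 0.14
lx·mx by age: 0, 0.968, 3.744, 3.744, 3.152, 2.88, 0.42
R0 = Σ lx·mx = 14.908 → 14.91

14.91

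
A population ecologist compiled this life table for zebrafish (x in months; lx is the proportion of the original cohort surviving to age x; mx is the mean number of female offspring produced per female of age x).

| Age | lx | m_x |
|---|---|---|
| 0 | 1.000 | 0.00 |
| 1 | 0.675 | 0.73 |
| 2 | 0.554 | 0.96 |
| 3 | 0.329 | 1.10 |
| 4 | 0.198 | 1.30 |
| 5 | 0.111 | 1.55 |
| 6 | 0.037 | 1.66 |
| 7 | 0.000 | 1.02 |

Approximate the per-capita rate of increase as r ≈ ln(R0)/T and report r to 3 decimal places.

R0 = Σ lx·mx = 0 + 0.49275 + 0.53184 + 0.3619 + 0.2574 + 0.17205 + 0.06142 + 0 = 1.87736
Σ x·lx·mx = 4.9005; T = 4.9005/1.87736 = 2.61031…
r ≈ ln(R0)/T = ln(1.87736)/2.61031… = 0.2413… → 0.241

0.241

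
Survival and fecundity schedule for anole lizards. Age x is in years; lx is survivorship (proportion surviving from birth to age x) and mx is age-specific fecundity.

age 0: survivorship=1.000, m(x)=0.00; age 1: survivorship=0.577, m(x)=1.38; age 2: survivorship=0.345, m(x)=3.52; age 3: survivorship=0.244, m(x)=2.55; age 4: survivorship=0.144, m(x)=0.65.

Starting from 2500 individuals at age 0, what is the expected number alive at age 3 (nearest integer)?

Expected survivors = N0 · l_3 = 2500 × 0.244 = 610 → 610

610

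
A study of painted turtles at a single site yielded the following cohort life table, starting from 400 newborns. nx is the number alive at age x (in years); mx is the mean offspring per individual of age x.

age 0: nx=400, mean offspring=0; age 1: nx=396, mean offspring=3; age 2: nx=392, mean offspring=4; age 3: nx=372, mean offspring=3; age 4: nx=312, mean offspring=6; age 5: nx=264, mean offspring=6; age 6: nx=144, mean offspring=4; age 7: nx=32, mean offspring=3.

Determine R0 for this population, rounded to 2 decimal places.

20.00

lx = nx/n0 = nx/400: 1, 0.99, 0.98, 0.93, 0.78, 0.66, 0.36, 0.08
lx·mx by age: 0, 2.97, 3.92, 2.79, 4.68, 3.96, 1.44, 0.24
R0 = Σ lx·mx = 20 → 20.00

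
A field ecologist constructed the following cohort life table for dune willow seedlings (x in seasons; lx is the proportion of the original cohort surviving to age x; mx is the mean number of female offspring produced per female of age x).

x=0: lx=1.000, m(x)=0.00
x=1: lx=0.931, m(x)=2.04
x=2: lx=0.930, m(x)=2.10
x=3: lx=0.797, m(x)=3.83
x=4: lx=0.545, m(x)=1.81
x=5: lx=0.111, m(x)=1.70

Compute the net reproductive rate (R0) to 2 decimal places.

8.08

lx·mx by age: 0, 1.89924, 1.953, 3.05251, 0.98645, 0.1887
R0 = Σ lx·mx = 8.0799 → 8.08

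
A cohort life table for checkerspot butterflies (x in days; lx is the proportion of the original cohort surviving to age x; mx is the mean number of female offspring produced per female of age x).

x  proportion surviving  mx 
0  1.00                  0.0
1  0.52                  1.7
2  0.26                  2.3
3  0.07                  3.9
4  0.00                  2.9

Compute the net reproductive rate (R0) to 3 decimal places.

lx·mx by age: 0, 0.884, 0.598, 0.273, 0
R0 = Σ lx·mx = 1.755 → 1.755

1.755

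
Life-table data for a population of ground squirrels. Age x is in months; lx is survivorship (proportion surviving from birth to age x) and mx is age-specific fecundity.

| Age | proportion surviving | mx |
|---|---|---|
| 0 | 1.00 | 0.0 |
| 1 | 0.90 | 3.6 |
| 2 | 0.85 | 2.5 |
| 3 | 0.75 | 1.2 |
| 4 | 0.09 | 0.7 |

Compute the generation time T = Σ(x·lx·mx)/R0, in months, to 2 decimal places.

1.65

lx·mx: 0, 3.24, 2.125, 0.9, 0.063 → R0 = 6.328
x·lx·mx: 0, 3.24, 4.25, 2.7, 0.252 → Σ = 10.442
T = 10.442 / 6.328 = 1.650126… → 1.65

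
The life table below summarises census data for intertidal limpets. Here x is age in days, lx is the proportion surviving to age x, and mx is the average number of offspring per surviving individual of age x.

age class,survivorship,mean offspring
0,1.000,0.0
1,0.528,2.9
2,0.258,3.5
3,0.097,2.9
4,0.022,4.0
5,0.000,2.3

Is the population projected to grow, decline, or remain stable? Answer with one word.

R0 = Σ lx·mx = 0 + 1.5312 + 0.903 + 0.2813 + 0.088 + 0 = 2.8035
R0 > 1, so the population is growing.

growing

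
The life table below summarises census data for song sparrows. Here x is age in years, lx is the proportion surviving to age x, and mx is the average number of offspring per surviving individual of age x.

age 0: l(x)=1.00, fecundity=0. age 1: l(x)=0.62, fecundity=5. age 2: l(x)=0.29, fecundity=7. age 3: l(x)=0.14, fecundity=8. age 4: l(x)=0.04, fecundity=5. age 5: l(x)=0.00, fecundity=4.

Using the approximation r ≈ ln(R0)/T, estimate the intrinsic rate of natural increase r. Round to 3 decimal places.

R0 = Σ lx·mx = 0 + 3.1 + 2.03 + 1.12 + 0.2 + 0 = 6.45
Σ x·lx·mx = 11.32; T = 11.32/6.45 = 1.75504…
r ≈ ln(R0)/T = ln(6.45)/1.75504… = 1.06213… → 1.062

1.062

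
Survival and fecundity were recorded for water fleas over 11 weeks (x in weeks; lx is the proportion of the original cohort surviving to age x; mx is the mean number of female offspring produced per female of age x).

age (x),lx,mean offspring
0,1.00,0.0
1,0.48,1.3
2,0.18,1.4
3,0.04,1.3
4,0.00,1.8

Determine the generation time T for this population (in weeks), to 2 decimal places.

1.38

lx·mx: 0, 0.624, 0.252, 0.052, 0 → R0 = 0.928
x·lx·mx: 0, 0.624, 0.504, 0.156, 0 → Σ = 1.284
T = 1.284 / 0.928 = 1.383621… → 1.38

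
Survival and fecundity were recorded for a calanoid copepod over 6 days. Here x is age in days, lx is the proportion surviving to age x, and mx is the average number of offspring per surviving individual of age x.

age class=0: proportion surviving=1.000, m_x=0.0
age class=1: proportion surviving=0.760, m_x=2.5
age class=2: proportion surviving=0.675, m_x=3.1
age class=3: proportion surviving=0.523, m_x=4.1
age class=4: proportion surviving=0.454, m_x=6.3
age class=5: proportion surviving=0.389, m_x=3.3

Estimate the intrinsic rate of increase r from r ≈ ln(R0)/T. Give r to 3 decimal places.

R0 = Σ lx·mx = 0 + 1.9 + 2.0925 + 2.1443 + 2.8602 + 1.2837 = 10.2807
Σ x·lx·mx = 30.3772; T = 30.3772/10.2807 = 2.95478…
r ≈ ln(R0)/T = ln(10.2807)/2.95478… = 0.78864… → 0.789

0.789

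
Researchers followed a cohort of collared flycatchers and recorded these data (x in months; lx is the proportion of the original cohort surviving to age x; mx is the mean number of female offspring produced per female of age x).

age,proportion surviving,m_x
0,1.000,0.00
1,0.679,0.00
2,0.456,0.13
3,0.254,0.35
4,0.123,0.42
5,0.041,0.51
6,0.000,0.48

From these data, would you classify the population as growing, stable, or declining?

R0 = Σ lx·mx = 0 + 0 + 0.05928 + 0.0889 + 0.05166 + 0.02091 + 0 = 0.22075
R0 < 1, so the population is declining.

declining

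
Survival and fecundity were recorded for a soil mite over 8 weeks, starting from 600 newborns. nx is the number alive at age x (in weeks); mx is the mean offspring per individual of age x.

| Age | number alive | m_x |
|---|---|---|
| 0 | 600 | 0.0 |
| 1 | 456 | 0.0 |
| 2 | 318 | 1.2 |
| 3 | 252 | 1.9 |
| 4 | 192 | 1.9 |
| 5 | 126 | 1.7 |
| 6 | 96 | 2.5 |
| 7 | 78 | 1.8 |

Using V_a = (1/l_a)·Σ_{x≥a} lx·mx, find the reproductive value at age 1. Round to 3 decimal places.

lx = nx/n0 = nx/600: 1, 0.76, 0.53, 0.42, 0.32, 0.21, 0.16, 0.13
lx·mx for x ≥ 1: 0, 0.636, 0.798, 0.608, 0.357, 0.4, 0.234 → sum = 3.033
V_1 = 3.033 / l_1 = 3.033 / 0.76 = 3.990789… → 3.991

3.991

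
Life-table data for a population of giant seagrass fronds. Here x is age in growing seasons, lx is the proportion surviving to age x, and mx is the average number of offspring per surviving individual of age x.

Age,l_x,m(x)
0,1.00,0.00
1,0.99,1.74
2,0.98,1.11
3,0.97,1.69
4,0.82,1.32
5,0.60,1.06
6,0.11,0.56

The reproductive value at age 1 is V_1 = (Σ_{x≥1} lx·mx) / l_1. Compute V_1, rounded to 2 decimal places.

lx·mx for x ≥ 1: 1.7226, 1.0878, 1.6393, 1.0824, 0.636, 0.0616 → sum = 6.2297
V_1 = 6.2297 / l_1 = 6.2297 / 0.99 = 6.292626… → 6.29

6.29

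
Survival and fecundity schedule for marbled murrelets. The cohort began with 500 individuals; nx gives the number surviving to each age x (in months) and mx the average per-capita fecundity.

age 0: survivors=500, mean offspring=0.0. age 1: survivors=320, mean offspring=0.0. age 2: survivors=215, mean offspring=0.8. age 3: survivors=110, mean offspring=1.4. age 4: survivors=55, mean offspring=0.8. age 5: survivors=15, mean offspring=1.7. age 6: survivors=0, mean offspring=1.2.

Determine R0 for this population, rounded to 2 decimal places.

0.79

lx = nx/n0 = nx/500: 1, 0.64, 0.43, 0.22, 0.11, 0.03, 0
lx·mx by age: 0, 0, 0.344, 0.308, 0.088, 0.051, 0
R0 = Σ lx·mx = 0.791 → 0.79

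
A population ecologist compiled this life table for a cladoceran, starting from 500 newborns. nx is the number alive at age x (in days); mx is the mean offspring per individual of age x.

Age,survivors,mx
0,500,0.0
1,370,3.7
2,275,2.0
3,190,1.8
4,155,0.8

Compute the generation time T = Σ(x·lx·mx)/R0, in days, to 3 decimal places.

1.673

lx = nx/n0 = nx/500: 1, 0.74, 0.55, 0.38, 0.31
lx·mx: 0, 2.738, 1.1, 0.684, 0.248 → R0 = 4.77
x·lx·mx: 0, 2.738, 2.2, 2.052, 0.992 → Σ = 7.982
T = 7.982 / 4.77 = 1.673375… → 1.673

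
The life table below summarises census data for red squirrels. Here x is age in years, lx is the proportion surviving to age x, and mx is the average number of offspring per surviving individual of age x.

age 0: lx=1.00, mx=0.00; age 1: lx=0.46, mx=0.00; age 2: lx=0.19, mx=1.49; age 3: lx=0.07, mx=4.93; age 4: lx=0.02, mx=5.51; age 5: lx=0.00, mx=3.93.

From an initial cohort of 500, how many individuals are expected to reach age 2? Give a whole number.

95

Expected survivors = N0 · l_2 = 500 × 0.19 = 95 → 95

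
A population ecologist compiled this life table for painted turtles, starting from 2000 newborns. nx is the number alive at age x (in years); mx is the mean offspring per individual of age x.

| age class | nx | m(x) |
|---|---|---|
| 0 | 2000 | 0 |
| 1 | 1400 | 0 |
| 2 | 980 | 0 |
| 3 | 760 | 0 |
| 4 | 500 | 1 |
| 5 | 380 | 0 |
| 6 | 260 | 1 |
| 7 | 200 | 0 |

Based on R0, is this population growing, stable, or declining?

declining

lx = nx/n0 = nx/2000: 1, 0.7, 0.49, 0.38, 0.25, 0.19, 0.13, 0.1
R0 = Σ lx·mx = 0 + 0 + 0 + 0 + 0.25 + 0 + 0.13 + 0 = 0.38
R0 < 1, so the population is declining.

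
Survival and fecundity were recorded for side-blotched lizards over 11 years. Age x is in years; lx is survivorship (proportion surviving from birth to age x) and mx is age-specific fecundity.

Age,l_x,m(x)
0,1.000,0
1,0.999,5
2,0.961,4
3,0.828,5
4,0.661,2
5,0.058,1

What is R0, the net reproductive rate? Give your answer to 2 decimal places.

lx·mx by age: 0, 4.995, 3.844, 4.14, 1.322, 0.058
R0 = Σ lx·mx = 14.359 → 14.36

14.36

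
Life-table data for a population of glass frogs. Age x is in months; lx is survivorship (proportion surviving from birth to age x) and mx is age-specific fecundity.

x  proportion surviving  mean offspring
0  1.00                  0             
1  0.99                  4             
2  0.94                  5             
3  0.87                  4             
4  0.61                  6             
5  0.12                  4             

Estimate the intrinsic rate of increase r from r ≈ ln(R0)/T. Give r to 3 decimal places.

R0 = Σ lx·mx = 0 + 3.96 + 4.7 + 3.48 + 3.66 + 0.48 = 16.28
Σ x·lx·mx = 40.84; T = 40.84/16.28 = 2.5086…
r ≈ ln(R0)/T = ln(16.28)/2.5086… = 1.11215… → 1.112

1.112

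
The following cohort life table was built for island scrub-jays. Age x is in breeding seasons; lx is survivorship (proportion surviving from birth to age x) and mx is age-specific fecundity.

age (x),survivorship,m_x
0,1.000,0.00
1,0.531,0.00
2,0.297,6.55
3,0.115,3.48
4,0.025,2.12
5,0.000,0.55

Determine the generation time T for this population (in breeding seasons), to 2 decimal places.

2.21

lx·mx: 0, 0, 1.94535, 0.4002, 0.053, 0 → R0 = 2.39855
x·lx·mx: 0, 0, 3.8907, 1.2006, 0.212, 0 → Σ = 5.3033
T = 5.3033 / 2.39855 = 2.211044… → 2.21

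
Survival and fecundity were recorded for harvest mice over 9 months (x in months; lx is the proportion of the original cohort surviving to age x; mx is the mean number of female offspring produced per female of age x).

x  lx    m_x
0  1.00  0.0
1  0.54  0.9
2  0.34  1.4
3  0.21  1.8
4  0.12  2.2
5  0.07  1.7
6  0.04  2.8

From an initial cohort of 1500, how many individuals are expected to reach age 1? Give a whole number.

Expected survivors = N0 · l_1 = 1500 × 0.54 = 810 → 810

810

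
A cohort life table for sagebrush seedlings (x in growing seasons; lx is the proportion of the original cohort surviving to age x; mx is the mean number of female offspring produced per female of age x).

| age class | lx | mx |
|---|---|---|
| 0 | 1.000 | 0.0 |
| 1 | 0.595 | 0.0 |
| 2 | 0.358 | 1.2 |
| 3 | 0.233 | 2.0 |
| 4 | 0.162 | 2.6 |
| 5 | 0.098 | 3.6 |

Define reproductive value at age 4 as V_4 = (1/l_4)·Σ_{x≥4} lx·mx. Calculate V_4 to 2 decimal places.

4.78

lx·mx for x ≥ 4: 0.4212, 0.3528 → sum = 0.774
V_4 = 0.774 / l_4 = 0.774 / 0.162 = 4.777778… → 4.78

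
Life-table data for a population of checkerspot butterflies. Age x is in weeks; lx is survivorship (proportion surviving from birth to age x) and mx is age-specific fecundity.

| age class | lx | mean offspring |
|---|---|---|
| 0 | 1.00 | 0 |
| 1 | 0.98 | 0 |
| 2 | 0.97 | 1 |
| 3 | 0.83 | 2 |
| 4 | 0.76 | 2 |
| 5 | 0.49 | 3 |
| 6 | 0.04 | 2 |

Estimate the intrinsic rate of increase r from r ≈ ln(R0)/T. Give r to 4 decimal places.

R0 = Σ lx·mx = 0 + 0 + 0.97 + 1.66 + 1.52 + 1.47 + 0.08 = 5.7
Σ x·lx·mx = 20.83; T = 20.83/5.7 = 3.65439…
r ≈ ln(R0)/T = ln(5.7)/3.65439… = 0.476268… → 0.4763

0.4763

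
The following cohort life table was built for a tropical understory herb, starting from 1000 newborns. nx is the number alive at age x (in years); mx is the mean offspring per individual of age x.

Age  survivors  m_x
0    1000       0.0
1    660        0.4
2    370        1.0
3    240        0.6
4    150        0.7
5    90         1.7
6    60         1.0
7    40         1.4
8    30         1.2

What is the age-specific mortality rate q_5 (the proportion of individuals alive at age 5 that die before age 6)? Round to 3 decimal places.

0.333

lx = nx/n0 = nx/1000: 1, 0.66, 0.37, 0.24, 0.15, 0.09, 0.06, 0.04, 0.03
q_5 = (l_5 − l_6) / l_5 = (0.09 − 0.06) / 0.09
     = 0.03 / 0.09 = 0.333333… → 0.333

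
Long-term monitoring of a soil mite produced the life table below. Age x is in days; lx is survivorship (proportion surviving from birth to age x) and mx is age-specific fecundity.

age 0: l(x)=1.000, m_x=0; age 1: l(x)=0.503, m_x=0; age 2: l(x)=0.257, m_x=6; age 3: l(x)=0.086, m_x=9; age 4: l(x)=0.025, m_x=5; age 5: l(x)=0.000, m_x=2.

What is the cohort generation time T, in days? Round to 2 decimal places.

lx·mx: 0, 0, 1.542, 0.774, 0.125, 0 → R0 = 2.441
x·lx·mx: 0, 0, 3.084, 2.322, 0.5, 0 → Σ = 5.906
T = 5.906 / 2.441 = 2.4195… → 2.42

2.42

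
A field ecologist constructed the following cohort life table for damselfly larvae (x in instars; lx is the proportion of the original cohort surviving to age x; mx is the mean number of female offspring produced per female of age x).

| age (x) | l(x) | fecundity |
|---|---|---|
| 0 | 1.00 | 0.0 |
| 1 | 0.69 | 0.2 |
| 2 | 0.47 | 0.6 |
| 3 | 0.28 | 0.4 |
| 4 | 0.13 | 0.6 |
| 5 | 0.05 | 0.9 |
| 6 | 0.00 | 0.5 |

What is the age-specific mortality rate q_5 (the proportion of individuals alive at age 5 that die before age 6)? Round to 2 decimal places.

q_5 = (l_5 − l_6) / l_5 = (0.05 − 0) / 0.05
     = 0.05 / 0.05 = 1 → 1.00

1.00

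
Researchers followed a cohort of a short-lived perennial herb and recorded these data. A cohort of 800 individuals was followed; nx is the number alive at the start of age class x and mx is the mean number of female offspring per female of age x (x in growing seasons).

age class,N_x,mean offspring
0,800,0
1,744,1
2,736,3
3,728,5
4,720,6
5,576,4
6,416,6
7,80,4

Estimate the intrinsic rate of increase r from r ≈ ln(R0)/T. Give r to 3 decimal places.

lx = nx/n0 = nx/800: 1, 0.93, 0.92, 0.91, 0.9, 0.72, 0.52, 0.1
R0 = Σ lx·mx = 0 + 0.93 + 2.76 + 4.55 + 5.4 + 2.88 + 3.12 + 0.4 = 20.04
Σ x·lx·mx = 77.62; T = 77.62/20.04 = 3.87325…
r ≈ ln(R0)/T = ln(20.04)/3.87325… = 0.77396… → 0.774

0.774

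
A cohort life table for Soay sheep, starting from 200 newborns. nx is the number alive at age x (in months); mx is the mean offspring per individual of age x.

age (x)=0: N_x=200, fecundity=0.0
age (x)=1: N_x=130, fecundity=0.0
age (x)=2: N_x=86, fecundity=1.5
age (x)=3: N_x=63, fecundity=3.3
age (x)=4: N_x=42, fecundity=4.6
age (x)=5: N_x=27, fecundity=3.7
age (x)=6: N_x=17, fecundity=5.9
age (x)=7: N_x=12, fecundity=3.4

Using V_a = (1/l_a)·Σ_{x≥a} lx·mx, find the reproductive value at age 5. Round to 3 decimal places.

lx = nx/n0 = nx/200: 1, 0.65, 0.43, 0.315, 0.21, 0.135, 0.085, 0.06
lx·mx for x ≥ 5: 0.4995, 0.5015, 0.204 → sum = 1.205
V_5 = 1.205 / l_5 = 1.205 / 0.135 = 8.925926… → 8.926

8.926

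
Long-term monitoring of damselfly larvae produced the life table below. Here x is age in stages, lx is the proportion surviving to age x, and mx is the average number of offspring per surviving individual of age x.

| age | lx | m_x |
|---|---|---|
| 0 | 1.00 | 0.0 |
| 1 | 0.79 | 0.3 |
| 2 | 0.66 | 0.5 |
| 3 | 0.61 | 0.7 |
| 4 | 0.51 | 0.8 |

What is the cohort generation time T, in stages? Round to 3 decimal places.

lx·mx: 0, 0.237, 0.33, 0.427, 0.408 → R0 = 1.402
x·lx·mx: 0, 0.237, 0.66, 1.281, 1.632 → Σ = 3.81
T = 3.81 / 1.402 = 2.717546… → 2.718

2.718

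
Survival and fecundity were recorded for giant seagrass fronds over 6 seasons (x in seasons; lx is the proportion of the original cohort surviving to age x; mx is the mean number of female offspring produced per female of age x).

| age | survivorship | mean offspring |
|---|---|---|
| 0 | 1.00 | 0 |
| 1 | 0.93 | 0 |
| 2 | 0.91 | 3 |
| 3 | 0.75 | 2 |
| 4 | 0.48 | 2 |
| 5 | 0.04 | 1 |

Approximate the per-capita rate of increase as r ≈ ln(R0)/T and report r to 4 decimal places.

0.6180

R0 = Σ lx·mx = 0 + 0 + 2.73 + 1.5 + 0.96 + 0.04 = 5.23
Σ x·lx·mx = 14; T = 14/5.23 = 2.67686…
r ≈ ln(R0)/T = ln(5.23)/2.67686… = 0.618041… → 0.6180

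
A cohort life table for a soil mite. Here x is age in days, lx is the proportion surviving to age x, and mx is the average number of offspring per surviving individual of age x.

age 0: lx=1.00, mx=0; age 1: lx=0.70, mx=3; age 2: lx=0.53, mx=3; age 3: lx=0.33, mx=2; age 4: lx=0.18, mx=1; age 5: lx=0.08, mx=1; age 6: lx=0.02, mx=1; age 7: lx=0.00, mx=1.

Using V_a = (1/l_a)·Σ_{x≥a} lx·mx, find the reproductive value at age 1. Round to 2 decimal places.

lx·mx for x ≥ 1: 2.1, 1.59, 0.66, 0.18, 0.08, 0.02, 0 → sum = 4.63
V_1 = 4.63 / l_1 = 4.63 / 0.7 = 6.614286… → 6.61

6.61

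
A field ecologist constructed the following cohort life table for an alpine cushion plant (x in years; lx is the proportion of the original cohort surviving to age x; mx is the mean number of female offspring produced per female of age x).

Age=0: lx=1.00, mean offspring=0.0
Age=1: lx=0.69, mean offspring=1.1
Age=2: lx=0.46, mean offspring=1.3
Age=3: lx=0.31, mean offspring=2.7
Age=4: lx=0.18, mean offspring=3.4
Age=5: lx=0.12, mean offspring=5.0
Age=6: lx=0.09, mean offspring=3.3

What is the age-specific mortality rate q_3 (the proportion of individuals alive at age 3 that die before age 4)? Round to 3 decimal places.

0.419

q_3 = (l_3 − l_4) / l_3 = (0.31 − 0.18) / 0.31
     = 0.13 / 0.31 = 0.419355… → 0.419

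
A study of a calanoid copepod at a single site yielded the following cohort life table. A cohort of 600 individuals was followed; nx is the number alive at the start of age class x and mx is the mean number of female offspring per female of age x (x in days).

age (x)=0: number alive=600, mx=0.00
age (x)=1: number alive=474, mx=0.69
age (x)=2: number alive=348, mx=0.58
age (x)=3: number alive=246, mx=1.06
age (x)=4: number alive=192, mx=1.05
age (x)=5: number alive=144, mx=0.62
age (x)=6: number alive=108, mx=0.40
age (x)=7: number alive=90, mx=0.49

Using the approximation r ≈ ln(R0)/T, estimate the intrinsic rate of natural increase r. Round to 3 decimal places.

0.233

lx = nx/n0 = nx/600: 1, 0.79, 0.58, 0.41, 0.32, 0.24, 0.18, 0.15
R0 = Σ lx·mx = 0 + 0.5451 + 0.3364 + 0.4346 + 0.336 + 0.1488 + 0.072 + 0.0735 = 1.9464
Σ x·lx·mx = 5.5562; T = 5.5562/1.9464 = 2.8546…
r ≈ ln(R0)/T = ln(1.9464)/2.8546… = 0.2333… → 0.233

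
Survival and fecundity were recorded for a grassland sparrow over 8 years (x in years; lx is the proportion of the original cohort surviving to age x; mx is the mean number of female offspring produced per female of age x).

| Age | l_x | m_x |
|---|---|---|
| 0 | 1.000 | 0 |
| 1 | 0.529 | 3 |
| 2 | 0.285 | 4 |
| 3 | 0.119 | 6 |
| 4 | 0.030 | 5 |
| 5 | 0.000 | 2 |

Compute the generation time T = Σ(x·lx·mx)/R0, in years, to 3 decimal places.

1.840

lx·mx: 0, 1.587, 1.14, 0.714, 0.15, 0 → R0 = 3.591
x·lx·mx: 0, 1.587, 2.28, 2.142, 0.6, 0 → Σ = 6.609
T = 6.609 / 3.591 = 1.840434… → 1.840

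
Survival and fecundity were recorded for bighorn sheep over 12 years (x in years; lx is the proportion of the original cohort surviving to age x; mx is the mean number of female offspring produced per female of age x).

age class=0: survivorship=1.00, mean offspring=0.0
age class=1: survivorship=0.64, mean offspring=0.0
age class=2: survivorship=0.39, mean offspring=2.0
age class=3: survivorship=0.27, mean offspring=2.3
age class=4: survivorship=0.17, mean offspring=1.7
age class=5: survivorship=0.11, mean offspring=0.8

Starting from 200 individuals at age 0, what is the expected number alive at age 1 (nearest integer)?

Expected survivors = N0 · l_1 = 200 × 0.64 = 128 → 128

128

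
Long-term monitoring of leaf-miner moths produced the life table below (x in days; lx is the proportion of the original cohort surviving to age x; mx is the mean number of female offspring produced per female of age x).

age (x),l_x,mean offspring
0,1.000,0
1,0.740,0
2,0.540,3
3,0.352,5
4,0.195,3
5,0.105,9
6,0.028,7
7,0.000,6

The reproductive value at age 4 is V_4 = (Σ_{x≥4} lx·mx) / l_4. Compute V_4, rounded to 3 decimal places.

8.851

lx·mx for x ≥ 4: 0.585, 0.945, 0.196, 0 → sum = 1.726
V_4 = 1.726 / l_4 = 1.726 / 0.195 = 8.851282… → 8.851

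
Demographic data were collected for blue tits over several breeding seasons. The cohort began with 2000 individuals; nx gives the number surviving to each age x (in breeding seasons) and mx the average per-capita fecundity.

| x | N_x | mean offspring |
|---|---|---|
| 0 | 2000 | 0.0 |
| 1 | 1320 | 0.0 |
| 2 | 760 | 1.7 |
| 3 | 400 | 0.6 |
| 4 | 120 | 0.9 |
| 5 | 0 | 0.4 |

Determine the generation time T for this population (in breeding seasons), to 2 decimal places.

2.28

lx = nx/n0 = nx/2000: 1, 0.66, 0.38, 0.2, 0.06, 0
lx·mx: 0, 0, 0.646, 0.12, 0.054, 0 → R0 = 0.82
x·lx·mx: 0, 0, 1.292, 0.36, 0.216, 0 → Σ = 1.868
T = 1.868 / 0.82 = 2.278049… → 2.28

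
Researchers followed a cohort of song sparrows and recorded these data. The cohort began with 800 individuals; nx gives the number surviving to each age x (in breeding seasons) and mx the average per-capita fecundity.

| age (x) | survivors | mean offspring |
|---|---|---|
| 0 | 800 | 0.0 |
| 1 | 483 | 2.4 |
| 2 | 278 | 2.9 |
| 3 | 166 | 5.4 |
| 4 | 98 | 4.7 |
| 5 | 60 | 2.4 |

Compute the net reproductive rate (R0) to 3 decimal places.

lx = nx/n0 = nx/800: 1, 0.60375, 0.3475, 0.2075, 0.1225, 0.075
lx·mx by age: 0, 1.449, 1.00775, 1.1205, 0.57575, 0.18
R0 = Σ lx·mx = 4.333 → 4.333

4.333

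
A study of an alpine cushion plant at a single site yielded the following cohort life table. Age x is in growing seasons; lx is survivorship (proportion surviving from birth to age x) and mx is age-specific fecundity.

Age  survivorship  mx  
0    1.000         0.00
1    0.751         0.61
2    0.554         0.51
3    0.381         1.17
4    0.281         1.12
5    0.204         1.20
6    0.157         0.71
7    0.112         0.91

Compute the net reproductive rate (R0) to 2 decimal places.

lx·mx by age: 0, 0.45811, 0.28254, 0.44577, 0.31472, 0.2448, 0.11147, 0.10192
R0 = Σ lx·mx = 1.95933 → 1.96

1.96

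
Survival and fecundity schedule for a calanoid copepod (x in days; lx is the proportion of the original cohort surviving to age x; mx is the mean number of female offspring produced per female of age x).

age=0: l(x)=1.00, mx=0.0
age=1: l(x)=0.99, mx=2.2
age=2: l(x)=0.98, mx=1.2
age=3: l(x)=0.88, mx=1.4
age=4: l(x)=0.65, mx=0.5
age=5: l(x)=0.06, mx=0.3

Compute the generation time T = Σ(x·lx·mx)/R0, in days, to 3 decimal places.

lx·mx: 0, 2.178, 1.176, 1.232, 0.325, 0.018 → R0 = 4.929
x·lx·mx: 0, 2.178, 2.352, 3.696, 1.3, 0.09 → Σ = 9.616
T = 9.616 / 4.929 = 1.950903… → 1.951

1.951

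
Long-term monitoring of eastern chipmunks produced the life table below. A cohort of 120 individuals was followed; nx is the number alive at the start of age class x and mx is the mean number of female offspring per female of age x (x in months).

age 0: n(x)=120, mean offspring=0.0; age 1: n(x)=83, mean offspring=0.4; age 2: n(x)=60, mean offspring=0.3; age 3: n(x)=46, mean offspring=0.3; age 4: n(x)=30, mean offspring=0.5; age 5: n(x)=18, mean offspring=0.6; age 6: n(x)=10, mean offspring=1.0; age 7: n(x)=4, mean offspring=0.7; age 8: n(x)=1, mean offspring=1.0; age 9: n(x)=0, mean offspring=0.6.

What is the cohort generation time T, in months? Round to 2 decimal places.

lx = nx/n0 = nx/120: 1, 0.69167…, 0.5, 0.38333…, 0.25, 0.15, 0.08333…, 0.03333…, 0.00833…, 0
lx·mx: 0, 0.276667…, 0.15, 0.115…, 0.125, 0.09, 0.083333…, 0.023333…, 0.008333…, 0 → R0 = 0.871667…
x·lx·mx: 0, 0.276667…, 0.3, 0.345…, 0.5, 0.45, 0.5…, 0.163333…, 0.066667…, 0 → Σ = 2.601667…
T = 2.601667… / 0.871667… = 2.984704… → 2.98

2.98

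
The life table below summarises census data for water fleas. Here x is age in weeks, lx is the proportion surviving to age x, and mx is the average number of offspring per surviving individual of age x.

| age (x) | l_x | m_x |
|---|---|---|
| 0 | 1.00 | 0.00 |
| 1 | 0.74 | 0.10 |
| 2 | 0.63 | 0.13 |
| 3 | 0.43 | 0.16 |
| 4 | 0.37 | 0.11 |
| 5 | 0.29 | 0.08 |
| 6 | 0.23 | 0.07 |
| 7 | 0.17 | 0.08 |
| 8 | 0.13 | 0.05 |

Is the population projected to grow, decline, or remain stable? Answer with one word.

R0 = Σ lx·mx = 0 + 0.074 + 0.0819 + 0.0688 + 0.0407 + 0.0232 + 0.0161 + 0.0136 + 0.0065 = 0.3248
R0 < 1, so the population is declining.

declining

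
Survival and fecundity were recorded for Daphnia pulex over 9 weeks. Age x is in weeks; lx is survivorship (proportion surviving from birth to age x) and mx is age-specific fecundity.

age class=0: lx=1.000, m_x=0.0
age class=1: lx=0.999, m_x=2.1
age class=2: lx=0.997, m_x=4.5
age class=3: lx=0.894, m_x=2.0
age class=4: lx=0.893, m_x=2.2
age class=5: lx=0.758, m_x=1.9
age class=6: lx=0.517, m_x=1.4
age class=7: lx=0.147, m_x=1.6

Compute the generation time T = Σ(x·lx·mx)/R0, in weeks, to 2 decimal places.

2.94

lx·mx: 0, 2.0979, 4.4865, 1.788, 1.9646, 1.4402, 0.7238, 0.2352 → R0 = 12.7362
x·lx·mx: 0, 2.0979, 8.973, 5.364, 7.8584, 7.201, 4.3428, 1.6464 → Σ = 37.4835
T = 37.4835 / 12.7362 = 2.943068… → 2.94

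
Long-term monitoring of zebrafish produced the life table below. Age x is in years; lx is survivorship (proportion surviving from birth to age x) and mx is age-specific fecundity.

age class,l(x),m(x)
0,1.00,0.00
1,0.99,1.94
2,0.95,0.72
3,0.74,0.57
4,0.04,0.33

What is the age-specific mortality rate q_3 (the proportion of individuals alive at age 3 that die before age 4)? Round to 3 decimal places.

0.946

q_3 = (l_3 − l_4) / l_3 = (0.74 − 0.04) / 0.74
     = 0.7 / 0.74 = 0.945946… → 0.946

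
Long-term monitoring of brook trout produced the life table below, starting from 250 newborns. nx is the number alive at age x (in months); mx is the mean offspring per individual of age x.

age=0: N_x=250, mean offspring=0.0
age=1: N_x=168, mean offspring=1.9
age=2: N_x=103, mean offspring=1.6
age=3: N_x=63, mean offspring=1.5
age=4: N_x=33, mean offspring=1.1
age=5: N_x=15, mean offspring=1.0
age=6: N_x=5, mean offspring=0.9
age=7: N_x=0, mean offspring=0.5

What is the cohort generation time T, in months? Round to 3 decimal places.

lx = nx/n0 = nx/250: 1, 0.672, 0.412, 0.252, 0.132, 0.06, 0.02, 0
lx·mx: 0, 1.2768, 0.6592, 0.378, 0.1452, 0.06, 0.018, 0 → R0 = 2.5372
x·lx·mx: 0, 1.2768, 1.3184, 1.134, 0.5808, 0.3, 0.108, 0 → Σ = 4.718
T = 4.718 / 2.5372 = 1.85953… → 1.860

1.860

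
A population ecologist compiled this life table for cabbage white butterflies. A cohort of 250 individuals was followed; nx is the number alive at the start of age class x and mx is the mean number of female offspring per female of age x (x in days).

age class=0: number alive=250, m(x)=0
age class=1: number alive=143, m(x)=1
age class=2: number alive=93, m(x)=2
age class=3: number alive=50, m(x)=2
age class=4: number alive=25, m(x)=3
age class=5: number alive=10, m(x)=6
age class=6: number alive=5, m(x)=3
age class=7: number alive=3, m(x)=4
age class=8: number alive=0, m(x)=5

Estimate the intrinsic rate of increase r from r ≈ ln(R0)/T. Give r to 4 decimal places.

lx = nx/n0 = nx/250: 1, 0.572, 0.372, 0.2, 0.1, 0.04, 0.02, 0.012, 0
R0 = Σ lx·mx = 0 + 0.572 + 0.744 + 0.4 + 0.3 + 0.24 + 0.06 + 0.048 + 0 = 2.364
Σ x·lx·mx = 6.356; T = 6.356/2.364 = 2.68866…
r ≈ ln(R0)/T = ln(2.364)/2.68866… = 0.319994… → 0.3200

0.3200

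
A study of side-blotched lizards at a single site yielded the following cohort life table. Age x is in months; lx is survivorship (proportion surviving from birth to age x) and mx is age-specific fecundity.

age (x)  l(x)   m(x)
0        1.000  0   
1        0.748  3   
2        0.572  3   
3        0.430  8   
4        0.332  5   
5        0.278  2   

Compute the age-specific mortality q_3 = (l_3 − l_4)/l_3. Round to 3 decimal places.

q_3 = (l_3 − l_4) / l_3 = (0.43 − 0.332) / 0.43
     = 0.098 / 0.43 = 0.227907… → 0.228

0.228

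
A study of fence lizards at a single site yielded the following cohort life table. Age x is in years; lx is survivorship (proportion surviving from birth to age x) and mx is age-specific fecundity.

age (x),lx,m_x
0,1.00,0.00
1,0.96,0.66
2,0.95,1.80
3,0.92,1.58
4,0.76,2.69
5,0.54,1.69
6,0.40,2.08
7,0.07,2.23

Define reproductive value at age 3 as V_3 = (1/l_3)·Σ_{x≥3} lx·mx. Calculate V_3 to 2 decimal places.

5.87

lx·mx for x ≥ 3: 1.4536, 2.0444, 0.9126, 0.832, 0.1561 → sum = 5.3987
V_3 = 5.3987 / l_3 = 5.3987 / 0.92 = 5.868152… → 5.87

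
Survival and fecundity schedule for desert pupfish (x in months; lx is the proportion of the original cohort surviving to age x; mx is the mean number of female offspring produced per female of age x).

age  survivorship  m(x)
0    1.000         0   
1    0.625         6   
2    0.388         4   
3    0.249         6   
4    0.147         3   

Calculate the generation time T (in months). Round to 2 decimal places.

lx·mx: 0, 3.75, 1.552, 1.494, 0.441 → R0 = 7.237
x·lx·mx: 0, 3.75, 3.104, 4.482, 1.764 → Σ = 13.1
T = 13.1 / 7.237 = 1.810142… → 1.81

1.81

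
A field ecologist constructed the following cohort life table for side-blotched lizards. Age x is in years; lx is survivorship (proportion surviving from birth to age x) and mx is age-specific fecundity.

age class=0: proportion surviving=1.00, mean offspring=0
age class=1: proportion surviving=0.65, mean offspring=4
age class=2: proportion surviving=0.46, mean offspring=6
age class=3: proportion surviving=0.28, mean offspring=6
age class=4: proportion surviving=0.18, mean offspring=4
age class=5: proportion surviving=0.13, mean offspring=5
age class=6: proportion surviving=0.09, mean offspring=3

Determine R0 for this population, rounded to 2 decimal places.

lx·mx by age: 0, 2.6, 2.76, 1.68, 0.72, 0.65, 0.27
R0 = Σ lx·mx = 8.68 → 8.68

8.68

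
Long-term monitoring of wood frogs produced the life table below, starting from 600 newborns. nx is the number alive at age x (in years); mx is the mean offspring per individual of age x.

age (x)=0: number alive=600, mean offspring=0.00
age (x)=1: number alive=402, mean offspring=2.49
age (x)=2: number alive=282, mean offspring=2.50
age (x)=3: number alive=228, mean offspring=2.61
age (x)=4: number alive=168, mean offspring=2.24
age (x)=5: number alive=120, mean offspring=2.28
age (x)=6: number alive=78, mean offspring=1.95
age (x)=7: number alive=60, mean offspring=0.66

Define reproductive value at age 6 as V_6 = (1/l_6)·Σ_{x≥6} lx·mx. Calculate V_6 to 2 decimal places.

2.46

lx = nx/n0 = nx/600: 1, 0.67, 0.47, 0.38, 0.28, 0.2, 0.13, 0.1
lx·mx for x ≥ 6: 0.2535, 0.066 → sum = 0.3195
V_6 = 0.3195 / l_6 = 0.3195 / 0.13 = 2.457692… → 2.46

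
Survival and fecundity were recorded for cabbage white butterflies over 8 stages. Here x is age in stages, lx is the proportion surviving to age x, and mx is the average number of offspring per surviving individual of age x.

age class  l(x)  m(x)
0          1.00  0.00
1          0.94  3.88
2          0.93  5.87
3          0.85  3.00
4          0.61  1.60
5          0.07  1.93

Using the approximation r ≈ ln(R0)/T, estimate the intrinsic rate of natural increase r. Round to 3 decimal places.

1.214

R0 = Σ lx·mx = 0 + 3.6472 + 5.4591 + 2.55 + 0.976 + 0.1351 = 12.7674
Σ x·lx·mx = 26.7949; T = 26.7949/12.7674 = 2.0987…
r ≈ ln(R0)/T = ln(12.7674)/2.0987… = 1.21356… → 1.214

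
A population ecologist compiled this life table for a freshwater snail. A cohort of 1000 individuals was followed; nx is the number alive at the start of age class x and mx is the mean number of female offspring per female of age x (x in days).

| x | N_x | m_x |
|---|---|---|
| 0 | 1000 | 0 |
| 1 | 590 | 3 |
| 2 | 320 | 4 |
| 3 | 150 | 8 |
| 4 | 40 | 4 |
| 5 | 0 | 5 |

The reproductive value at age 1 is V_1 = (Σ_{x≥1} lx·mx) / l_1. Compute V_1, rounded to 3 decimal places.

7.475

lx = nx/n0 = nx/1000: 1, 0.59, 0.32, 0.15, 0.04, 0
lx·mx for x ≥ 1: 1.77, 1.28, 1.2, 0.16, 0 → sum = 4.41
V_1 = 4.41 / l_1 = 4.41 / 0.59 = 7.474576… → 7.475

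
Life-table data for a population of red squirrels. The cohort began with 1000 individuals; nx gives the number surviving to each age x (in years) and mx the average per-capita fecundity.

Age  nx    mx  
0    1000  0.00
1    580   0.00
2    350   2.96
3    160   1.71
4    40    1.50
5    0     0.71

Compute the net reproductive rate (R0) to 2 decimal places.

1.37

lx = nx/n0 = nx/1000: 1, 0.58, 0.35, 0.16, 0.04, 0
lx·mx by age: 0, 0, 1.036, 0.2736, 0.06, 0
R0 = Σ lx·mx = 1.3696 → 1.37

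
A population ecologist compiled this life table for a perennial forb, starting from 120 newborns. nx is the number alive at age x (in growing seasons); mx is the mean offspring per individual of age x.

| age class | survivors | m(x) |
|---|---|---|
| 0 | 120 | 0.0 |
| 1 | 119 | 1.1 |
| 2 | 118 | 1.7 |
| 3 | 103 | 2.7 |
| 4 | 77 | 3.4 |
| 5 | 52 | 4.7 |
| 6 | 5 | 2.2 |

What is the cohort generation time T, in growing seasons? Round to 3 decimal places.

3.285

lx = nx/n0 = nx/120: 1, 0.99167…, 0.98333…, 0.85833…, 0.64167…, 0.43333…, 0.04167…
lx·mx: 0, 1.090833…, 1.671667…, 2.3175…, 2.181667…, 2.036667…, 0.091667… → R0 = 9.39…
x·lx·mx: 0, 1.090833…, 3.343333…, 6.9525…, 8.726667…, 10.183333…, 0.55… → Σ = 30.846667…
T = 30.846667… / 9.39… = 3.285055… → 3.285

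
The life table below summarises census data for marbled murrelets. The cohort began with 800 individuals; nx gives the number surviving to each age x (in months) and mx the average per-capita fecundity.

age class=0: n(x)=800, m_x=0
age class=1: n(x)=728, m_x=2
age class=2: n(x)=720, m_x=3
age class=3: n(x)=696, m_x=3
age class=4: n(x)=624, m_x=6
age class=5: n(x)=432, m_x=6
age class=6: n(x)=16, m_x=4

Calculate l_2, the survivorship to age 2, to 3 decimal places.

0.900

l_2 = n_2/n_0 = 720/800 = 0.9 → 0.900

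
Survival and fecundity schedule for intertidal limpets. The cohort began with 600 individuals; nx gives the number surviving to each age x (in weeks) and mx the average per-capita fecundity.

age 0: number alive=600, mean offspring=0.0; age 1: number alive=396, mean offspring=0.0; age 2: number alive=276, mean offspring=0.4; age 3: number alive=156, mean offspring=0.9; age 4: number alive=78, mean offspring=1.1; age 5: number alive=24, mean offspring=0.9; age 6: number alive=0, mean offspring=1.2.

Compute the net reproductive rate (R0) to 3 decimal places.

lx = nx/n0 = nx/600: 1, 0.66, 0.46, 0.26, 0.13, 0.04, 0
lx·mx by age: 0, 0, 0.184, 0.234, 0.143, 0.036, 0
R0 = Σ lx·mx = 0.597 → 0.597

0.597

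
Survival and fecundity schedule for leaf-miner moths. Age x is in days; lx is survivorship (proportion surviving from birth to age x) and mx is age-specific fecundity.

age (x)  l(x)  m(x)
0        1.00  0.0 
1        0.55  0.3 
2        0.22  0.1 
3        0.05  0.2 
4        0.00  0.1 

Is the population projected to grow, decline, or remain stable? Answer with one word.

declining

R0 = Σ lx·mx = 0 + 0.165 + 0.022 + 0.01 + 0 = 0.197
R0 < 1, so the population is declining.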